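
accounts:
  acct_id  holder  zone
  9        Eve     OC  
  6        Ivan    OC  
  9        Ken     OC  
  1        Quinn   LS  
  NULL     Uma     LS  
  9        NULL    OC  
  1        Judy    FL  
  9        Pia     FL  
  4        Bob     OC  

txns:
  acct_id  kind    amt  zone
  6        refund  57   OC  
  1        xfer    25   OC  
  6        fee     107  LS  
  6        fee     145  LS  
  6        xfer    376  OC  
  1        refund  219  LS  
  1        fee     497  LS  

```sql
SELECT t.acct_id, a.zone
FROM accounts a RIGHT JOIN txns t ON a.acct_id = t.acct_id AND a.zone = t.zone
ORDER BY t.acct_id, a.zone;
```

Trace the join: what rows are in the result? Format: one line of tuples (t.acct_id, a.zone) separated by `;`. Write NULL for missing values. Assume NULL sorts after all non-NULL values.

(1, LS); (1, LS); (1, NULL); (6, OC); (6, OC); (6, NULL); (6, NULL)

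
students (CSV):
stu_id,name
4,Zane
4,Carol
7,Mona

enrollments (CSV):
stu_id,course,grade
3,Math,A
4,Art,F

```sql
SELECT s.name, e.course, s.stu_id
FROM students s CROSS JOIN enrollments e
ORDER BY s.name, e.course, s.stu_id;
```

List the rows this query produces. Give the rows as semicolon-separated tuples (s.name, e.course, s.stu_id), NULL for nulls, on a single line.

(Carol, Art, 4); (Carol, Math, 4); (Mona, Art, 7); (Mona, Math, 7); (Zane, Art, 4); (Zane, Math, 4)

CROSS JOIN pairs every row of `students` with every row of `enrollments`: 3 × 2 = 6 rows.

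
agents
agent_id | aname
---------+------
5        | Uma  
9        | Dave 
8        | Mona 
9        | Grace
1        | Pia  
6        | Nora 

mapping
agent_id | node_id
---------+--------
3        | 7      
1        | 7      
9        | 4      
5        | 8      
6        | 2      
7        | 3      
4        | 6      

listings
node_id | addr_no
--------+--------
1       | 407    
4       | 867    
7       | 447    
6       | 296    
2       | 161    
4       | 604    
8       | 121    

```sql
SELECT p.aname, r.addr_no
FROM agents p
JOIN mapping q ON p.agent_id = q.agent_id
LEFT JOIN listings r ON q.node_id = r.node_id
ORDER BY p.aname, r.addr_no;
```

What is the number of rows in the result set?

Joins associate left-to-right: agents INNER JOIN mapping on agent_id gives 5 intermediate row(s).
Then LEFT JOIN `listings r` on node_id: each of those 5 rows is kept; rows whose q.node_id has no match in r get NULL for r's columns.
Result: 7 row(s).

7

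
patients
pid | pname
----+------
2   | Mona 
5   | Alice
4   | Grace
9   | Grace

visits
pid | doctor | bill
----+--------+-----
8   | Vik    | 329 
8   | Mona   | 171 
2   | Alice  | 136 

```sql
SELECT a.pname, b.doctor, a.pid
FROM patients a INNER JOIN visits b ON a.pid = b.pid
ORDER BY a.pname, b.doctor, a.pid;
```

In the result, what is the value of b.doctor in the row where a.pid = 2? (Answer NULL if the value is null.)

Alice

INNER JOIN keeps only pairs where the ON condition holds.
Matching on a.pid = b.pid.
Matched pairs: 1.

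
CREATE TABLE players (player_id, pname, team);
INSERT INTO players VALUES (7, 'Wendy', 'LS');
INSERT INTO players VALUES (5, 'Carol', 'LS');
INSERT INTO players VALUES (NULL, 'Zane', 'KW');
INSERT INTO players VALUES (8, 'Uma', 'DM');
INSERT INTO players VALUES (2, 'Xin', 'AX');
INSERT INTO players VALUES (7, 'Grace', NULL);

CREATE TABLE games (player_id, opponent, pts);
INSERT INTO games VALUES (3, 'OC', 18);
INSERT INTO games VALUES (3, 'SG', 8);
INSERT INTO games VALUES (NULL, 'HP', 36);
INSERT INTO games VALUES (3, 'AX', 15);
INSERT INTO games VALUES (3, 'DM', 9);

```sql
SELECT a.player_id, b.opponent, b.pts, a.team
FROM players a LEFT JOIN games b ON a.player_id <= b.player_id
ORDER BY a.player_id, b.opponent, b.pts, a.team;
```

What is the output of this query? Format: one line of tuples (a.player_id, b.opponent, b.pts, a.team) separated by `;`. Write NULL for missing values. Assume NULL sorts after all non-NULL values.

LEFT JOIN keeps every row from `players`; unmatched rows get NULL for `games`'s columns.
Matching on a.player_id <= b.player_id. A NULL in a compared column never satisfies the condition.
- player_id=7: no b row matches, row kept with b columns NULL.
- player_id=5: no b row matches, row kept with b columns NULL.
- player_id=NULL: no b row matches, row kept with b columns NULL.
- player_id=8: no b row matches, row kept with b columns NULL.
- player_id=2: 4 matching b row(s), so 4 row(s) emitted.
- player_id=7: no b row matches, row kept with b columns NULL.
After projecting and ordering:
a.player_id | b.opponent | b.pts | a.team
2 | AX | 15 | AX
2 | DM | 9 | AX
2 | OC | 18 | AX
2 | SG | 8 | AX
5 | NULL | NULL | LS
7 | NULL | NULL | LS
7 | NULL | NULL | NULL
8 | NULL | NULL | DM
NULL | NULL | NULL | KW

(2, AX, 15, AX); (2, DM, 9, AX); (2, OC, 18, AX); (2, SG, 8, AX); (5, NULL, NULL, LS); (7, NULL, NULL, LS); (7, NULL, NULL, NULL); (8, NULL, NULL, DM); (NULL, NULL, NULL, KW)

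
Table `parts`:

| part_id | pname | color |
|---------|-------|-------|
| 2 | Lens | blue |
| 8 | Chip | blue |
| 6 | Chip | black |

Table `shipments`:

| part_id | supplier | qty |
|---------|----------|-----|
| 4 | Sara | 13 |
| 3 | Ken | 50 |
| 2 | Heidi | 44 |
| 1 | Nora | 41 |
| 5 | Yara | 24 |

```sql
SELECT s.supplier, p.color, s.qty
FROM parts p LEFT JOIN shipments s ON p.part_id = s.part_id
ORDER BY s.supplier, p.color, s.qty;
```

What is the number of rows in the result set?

3

LEFT JOIN keeps every row from `parts`; unmatched rows get NULL for `shipments`'s columns.
Matching on p.part_id = s.part_id.
- p[0] part_id=2 → 1 match(es) in s → 1 row(s).
- p[1] part_id=8 → no match; kept with NULLs on the s side.
- p[2] part_id=6 → no match; kept with NULLs on the s side.
Total: 1 matched + 2 padded = 3 rows.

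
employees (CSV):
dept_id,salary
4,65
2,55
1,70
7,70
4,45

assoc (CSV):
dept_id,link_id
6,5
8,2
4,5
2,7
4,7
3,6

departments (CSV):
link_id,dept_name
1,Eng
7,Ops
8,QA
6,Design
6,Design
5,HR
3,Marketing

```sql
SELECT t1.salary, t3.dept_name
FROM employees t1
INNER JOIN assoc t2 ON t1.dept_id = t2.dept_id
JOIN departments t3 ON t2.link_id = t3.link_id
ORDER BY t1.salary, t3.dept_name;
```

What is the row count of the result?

5

Step 1 — t1 INNER JOIN t2 on dept_id → 5 row(s).
Then INNER JOIN `departments t3` on link_id: keep only rows whose t2.link_id appears in t3.
Result: 5 row(s).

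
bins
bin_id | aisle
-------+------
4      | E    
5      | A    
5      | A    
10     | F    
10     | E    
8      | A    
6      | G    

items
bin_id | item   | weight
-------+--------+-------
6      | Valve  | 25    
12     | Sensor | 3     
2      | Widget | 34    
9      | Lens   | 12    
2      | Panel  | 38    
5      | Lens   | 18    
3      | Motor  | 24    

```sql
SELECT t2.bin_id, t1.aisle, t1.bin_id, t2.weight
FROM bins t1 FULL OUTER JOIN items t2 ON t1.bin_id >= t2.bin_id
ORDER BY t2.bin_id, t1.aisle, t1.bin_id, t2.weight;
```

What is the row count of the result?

34

FULL OUTER JOIN keeps every row from both sides; unmatched rows get NULL for the other side's columns.
Matching on t1.bin_id >= t2.bin_id.
- t1 row (bin_id=4): matches 3 t2 row(s) → 3 output row(s).
- t1 row (bin_id=5): matches 4 t2 row(s) → 4 output row(s).
- t1 row (bin_id=5): matches 4 t2 row(s) → 4 output row(s).
- t1 row (bin_id=10): matches 6 t2 row(s) → 6 output row(s).
- t1 row (bin_id=10): matches 6 t2 row(s) → 6 output row(s).
- t1 row (bin_id=8): matches 5 t2 row(s) → 5 output row(s).
- t1 row (bin_id=6): matches 5 t2 row(s) → 5 output row(s).
- plus 1 unmatched t2 row(s), each kept with NULL t1 columns.
Total: 33 matched + 1 padded = 34 rows.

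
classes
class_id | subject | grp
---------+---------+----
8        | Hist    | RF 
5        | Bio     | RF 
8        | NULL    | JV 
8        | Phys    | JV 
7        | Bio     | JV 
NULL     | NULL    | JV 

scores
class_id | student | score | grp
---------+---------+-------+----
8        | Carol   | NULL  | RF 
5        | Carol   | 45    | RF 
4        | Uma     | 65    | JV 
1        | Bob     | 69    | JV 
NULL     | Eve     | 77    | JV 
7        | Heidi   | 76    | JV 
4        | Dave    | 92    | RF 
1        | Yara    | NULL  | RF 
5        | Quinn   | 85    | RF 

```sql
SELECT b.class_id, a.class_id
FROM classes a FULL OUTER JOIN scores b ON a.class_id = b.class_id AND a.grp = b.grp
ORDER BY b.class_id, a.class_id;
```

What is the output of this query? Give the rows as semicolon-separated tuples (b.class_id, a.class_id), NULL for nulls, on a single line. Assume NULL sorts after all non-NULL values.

(1, NULL); (1, NULL); (4, NULL); (4, NULL); (5, 5); (5, 5); (7, 7); (8, 8); (NULL, 8); (NULL, 8); (NULL, NULL); (NULL, NULL)

FULL OUTER JOIN keeps every row from both sides; unmatched rows get NULL for the other side's columns.
Matching on a.class_id = b.class_id AND a.grp = b.grp. A NULL in a compared column never satisfies the condition.
- a[0] class_id=8, grp=RF → 1 match(es) in b → 1 row(s).
- a[1] class_id=5, grp=RF → 2 match(es) in b → 2 row(s).
- a[2] class_id=8, grp=JV → no match; kept with NULLs on the b side.
- a[3] class_id=8, grp=JV → no match; kept with NULLs on the b side.
- a[4] class_id=7, grp=JV → 1 match(es) in b → 1 row(s).
- a[5] class_id=NULL, grp=JV → no match; kept with NULLs on the b side.
- plus 5 unmatched b row(s), each kept with NULL a columns.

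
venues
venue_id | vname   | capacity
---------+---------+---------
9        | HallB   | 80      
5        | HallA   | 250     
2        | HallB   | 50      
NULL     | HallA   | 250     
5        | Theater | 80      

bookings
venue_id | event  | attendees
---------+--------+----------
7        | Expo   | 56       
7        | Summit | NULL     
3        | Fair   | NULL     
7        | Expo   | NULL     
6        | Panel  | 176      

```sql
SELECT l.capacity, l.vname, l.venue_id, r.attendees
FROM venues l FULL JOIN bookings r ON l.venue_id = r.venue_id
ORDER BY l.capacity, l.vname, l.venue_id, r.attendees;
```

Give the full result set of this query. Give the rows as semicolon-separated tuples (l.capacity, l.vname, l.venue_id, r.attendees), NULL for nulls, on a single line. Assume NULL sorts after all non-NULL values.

(50, HallB, 2, NULL); (80, HallB, 9, NULL); (80, Theater, 5, NULL); (250, HallA, 5, NULL); (250, HallA, NULL, NULL); (NULL, NULL, NULL, 56); (NULL, NULL, NULL, 176); (NULL, NULL, NULL, NULL); (NULL, NULL, NULL, NULL); (NULL, NULL, NULL, NULL)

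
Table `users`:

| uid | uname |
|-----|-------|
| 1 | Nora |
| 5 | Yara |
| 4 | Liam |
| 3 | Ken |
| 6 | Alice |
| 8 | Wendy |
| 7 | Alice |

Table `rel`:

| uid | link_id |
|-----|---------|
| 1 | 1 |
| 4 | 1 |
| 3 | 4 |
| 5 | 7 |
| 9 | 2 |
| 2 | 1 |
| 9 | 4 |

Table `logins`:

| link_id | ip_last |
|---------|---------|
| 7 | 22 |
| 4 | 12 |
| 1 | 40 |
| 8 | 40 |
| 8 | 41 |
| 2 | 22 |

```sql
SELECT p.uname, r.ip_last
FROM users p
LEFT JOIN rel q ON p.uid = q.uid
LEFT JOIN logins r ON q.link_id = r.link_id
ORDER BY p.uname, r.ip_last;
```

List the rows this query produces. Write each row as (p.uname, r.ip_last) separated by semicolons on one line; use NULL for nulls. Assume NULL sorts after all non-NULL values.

Joins associate left-to-right: users LEFT JOIN rel on uid gives 7 intermediate row(s).
Then LEFT JOIN `logins r` on link_id: each of those 7 rows is kept; rows whose q.link_id has no match in r get NULL for r's columns.

(Alice, NULL); (Alice, NULL); (Ken, 12); (Liam, 40); (Nora, 40); (Wendy, NULL); (Yara, 22)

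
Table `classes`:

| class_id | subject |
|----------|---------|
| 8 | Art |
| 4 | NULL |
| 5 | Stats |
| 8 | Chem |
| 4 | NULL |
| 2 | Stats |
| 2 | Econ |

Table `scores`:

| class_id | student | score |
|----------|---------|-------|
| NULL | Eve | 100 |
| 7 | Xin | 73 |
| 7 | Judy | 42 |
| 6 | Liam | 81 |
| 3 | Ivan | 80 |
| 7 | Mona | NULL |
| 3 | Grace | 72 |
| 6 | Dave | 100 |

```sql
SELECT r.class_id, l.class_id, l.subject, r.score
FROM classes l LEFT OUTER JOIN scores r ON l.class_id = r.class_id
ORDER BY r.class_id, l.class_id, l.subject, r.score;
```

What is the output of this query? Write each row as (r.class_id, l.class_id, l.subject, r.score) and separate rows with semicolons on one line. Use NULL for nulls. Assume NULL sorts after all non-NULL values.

(NULL, 2, Econ, NULL); (NULL, 2, Stats, NULL); (NULL, 4, NULL, NULL); (NULL, 4, NULL, NULL); (NULL, 5, Stats, NULL); (NULL, 8, Art, NULL); (NULL, 8, Chem, NULL)

LEFT JOIN keeps every row from `classes`; unmatched rows get NULL for `scores`'s columns.
Matching on l.class_id = r.class_id. A NULL in a compared column never satisfies the condition.
- l row (class_id=8): no match → kept, r columns NULL.
- l row (class_id=4): no match → kept, r columns NULL.
- l row (class_id=5): no match → kept, r columns NULL.
- l row (class_id=8): no match → kept, r columns NULL.
- l row (class_id=4): no match → kept, r columns NULL.
- l row (class_id=2): no match → kept, r columns NULL.
- l row (class_id=2): no match → kept, r columns NULL.
After projecting and ordering:
r.class_id | l.class_id | l.subject | r.score
NULL | 2 | Econ | NULL
NULL | 2 | Stats | NULL
NULL | 4 | NULL | NULL
NULL | 4 | NULL | NULL
NULL | 5 | Stats | NULL
NULL | 8 | Art | NULL
NULL | 8 | Chem | NULL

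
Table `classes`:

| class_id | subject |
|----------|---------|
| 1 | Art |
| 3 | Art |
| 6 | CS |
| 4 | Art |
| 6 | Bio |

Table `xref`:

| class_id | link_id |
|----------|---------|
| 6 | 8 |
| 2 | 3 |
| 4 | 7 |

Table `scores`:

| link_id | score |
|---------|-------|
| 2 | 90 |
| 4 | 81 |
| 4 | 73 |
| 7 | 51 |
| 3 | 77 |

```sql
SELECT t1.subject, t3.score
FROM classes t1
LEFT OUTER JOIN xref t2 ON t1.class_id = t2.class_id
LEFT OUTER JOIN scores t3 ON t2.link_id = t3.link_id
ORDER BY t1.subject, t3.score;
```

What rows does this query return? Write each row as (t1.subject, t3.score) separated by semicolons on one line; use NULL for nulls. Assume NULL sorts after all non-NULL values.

(Art, 51); (Art, NULL); (Art, NULL); (Bio, NULL); (CS, NULL)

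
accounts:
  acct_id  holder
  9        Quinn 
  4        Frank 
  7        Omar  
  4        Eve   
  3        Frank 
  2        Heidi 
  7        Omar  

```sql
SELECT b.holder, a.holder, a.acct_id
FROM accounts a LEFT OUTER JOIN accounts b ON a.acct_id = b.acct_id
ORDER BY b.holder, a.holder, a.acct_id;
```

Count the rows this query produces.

11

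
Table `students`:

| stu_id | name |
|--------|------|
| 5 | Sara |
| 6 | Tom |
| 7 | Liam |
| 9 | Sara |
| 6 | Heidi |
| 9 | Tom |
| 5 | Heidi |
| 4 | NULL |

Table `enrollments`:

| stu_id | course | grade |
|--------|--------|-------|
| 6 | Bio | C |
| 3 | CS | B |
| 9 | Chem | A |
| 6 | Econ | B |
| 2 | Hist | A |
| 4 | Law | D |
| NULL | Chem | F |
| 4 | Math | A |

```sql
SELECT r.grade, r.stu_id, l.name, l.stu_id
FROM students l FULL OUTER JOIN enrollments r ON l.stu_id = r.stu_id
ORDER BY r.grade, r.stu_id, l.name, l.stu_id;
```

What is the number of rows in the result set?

14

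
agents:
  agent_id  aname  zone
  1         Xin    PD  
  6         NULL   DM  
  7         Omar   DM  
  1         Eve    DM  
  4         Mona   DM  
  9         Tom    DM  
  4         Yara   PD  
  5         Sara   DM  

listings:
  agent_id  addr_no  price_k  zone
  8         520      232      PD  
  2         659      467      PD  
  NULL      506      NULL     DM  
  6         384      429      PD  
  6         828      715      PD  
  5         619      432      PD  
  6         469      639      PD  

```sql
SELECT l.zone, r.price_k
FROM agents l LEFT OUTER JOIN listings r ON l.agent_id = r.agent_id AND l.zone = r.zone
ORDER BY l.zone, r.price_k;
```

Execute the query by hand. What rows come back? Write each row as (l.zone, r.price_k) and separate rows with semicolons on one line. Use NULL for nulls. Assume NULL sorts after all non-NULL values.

(DM, NULL); (DM, NULL); (DM, NULL); (DM, NULL); (DM, NULL); (DM, NULL); (PD, NULL); (PD, NULL)

LEFT JOIN keeps every row from `agents`; unmatched rows get NULL for `listings`'s columns.
Matching on l.agent_id = r.agent_id AND l.zone = r.zone. A NULL in a compared column never satisfies the condition.
- l (agent_id=1, zone=PD) has no partner → padded with NULL.
- l (agent_id=6, zone=DM) has no partner → padded with NULL.
- l (agent_id=7, zone=DM) has no partner → padded with NULL.
- l (agent_id=1, zone=DM) has no partner → padded with NULL.
- l (agent_id=4, zone=DM) has no partner → padded with NULL.
- l (agent_id=9, zone=DM) has no partner → padded with NULL.
- l (agent_id=4, zone=PD) has no partner → padded with NULL.
- l (agent_id=5, zone=DM) has no partner → padded with NULL.
After projecting and ordering:
l.zone | r.price_k
DM | NULL
DM | NULL
DM | NULL
DM | NULL
DM | NULL
DM | NULL
PD | NULL
PD | NULL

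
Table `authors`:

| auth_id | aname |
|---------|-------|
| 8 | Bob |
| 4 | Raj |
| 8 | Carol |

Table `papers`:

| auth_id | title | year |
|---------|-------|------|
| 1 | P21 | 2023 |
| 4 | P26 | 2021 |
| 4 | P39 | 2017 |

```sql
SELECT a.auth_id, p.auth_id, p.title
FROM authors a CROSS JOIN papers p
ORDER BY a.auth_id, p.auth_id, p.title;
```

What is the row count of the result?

CROSS JOIN pairs every row of `authors` with every row of `papers`: 3 × 3 = 9 rows.

9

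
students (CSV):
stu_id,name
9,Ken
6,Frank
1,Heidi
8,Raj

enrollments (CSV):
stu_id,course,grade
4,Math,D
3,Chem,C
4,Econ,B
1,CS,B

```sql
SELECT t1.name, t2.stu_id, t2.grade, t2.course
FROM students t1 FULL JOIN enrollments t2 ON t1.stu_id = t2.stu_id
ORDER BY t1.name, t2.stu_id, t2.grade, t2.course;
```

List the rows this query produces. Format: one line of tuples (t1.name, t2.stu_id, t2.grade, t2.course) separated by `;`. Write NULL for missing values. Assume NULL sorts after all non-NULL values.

FULL OUTER JOIN keeps every row from both sides; unmatched rows get NULL for the other side's columns.
Matching on t1.stu_id = t2.stu_id.
- stu_id=9: no t2 row matches, row kept with t2 columns NULL.
- stu_id=6: no t2 row matches, row kept with t2 columns NULL.
- stu_id=1: 1 matching t2 row(s), so 1 row(s) emitted.
- stu_id=8: no t2 row matches, row kept with t2 columns NULL.
- plus 3 unmatched t2 row(s), each kept with NULL t1 columns.
After projecting and ordering:
t1.name | t2.stu_id | t2.grade | t2.course
Frank | NULL | NULL | NULL
Heidi | 1 | B | CS
Ken | NULL | NULL | NULL
Raj | NULL | NULL | NULL
NULL | 3 | C | Chem
NULL | 4 | B | Econ
NULL | 4 | D | Math

(Frank, NULL, NULL, NULL); (Heidi, 1, B, CS); (Ken, NULL, NULL, NULL); (Raj, NULL, NULL, NULL); (NULL, 3, C, Chem); (NULL, 4, B, Econ); (NULL, 4, D, Math)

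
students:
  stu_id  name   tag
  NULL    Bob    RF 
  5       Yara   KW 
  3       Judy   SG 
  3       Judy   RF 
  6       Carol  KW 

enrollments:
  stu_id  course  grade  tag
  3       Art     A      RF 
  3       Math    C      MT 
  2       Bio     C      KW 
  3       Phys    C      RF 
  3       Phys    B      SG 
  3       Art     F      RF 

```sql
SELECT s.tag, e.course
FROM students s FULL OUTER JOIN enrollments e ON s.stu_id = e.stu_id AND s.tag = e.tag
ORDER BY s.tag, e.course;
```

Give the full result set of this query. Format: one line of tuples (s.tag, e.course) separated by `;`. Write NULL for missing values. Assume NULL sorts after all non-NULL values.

(KW, NULL); (KW, NULL); (RF, Art); (RF, Art); (RF, Phys); (RF, NULL); (SG, Phys); (NULL, Bio); (NULL, Math)

FULL OUTER JOIN keeps every row from both sides; unmatched rows get NULL for the other side's columns.
Matching on s.stu_id = e.stu_id AND s.tag = e.tag. A NULL in a compared column never satisfies the condition.
- stu_id=NULL, tag=RF: no e row matches, row kept with e columns NULL.
- stu_id=5, tag=KW: no e row matches, row kept with e columns NULL.
- stu_id=3, tag=SG: 1 matching e row(s), so 1 row(s) emitted.
- stu_id=3, tag=RF: 3 matching e row(s), so 3 row(s) emitted.
- stu_id=6, tag=KW: no e row matches, row kept with e columns NULL.
- 2 e row(s) had no s match → kept, s columns NULL.
After projecting and ordering:
s.tag | e.course
KW | NULL
KW | NULL
RF | Art
RF | Art
RF | Phys
RF | NULL
SG | Phys
NULL | Bio
NULL | Math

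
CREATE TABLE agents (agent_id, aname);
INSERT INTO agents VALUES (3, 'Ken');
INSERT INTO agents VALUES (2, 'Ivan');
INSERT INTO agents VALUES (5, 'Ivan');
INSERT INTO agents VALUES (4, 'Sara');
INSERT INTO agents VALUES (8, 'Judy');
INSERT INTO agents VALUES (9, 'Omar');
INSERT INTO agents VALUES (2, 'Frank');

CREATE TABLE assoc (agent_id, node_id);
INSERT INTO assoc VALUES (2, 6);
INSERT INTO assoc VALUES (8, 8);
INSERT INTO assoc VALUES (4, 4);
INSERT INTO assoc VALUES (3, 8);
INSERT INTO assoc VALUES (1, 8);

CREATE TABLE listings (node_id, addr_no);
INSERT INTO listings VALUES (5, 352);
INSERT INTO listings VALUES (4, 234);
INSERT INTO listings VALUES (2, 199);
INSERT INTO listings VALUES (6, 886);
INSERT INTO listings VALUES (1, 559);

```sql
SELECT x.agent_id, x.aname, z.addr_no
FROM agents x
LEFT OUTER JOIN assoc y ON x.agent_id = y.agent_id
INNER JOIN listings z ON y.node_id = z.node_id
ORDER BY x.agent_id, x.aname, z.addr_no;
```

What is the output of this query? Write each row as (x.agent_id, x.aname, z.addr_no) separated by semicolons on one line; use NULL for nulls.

Evaluate left to right. First `agents x LEFT JOIN assoc y` on agent_id: 7 row(s).
Then INNER JOIN `listings z` on node_id: keep only rows whose y.node_id appears in z.

(2, Frank, 886); (2, Ivan, 886); (4, Sara, 234)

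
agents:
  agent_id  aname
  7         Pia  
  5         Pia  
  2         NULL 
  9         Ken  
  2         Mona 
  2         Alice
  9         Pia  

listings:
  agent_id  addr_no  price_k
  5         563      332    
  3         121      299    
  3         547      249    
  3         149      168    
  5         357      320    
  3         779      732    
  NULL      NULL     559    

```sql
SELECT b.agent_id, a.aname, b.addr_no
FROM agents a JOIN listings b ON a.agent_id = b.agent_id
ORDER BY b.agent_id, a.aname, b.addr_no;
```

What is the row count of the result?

2

INNER JOIN keeps only pairs where the ON condition holds.
Matching on a.agent_id = b.agent_id. A NULL in a compared column never satisfies the condition.
- a (agent_id=7) has no partner → excluded.
- a (agent_id=5) pairs with 2 row(s) of b.
- a (agent_id=2) has no partner → excluded.
- a (agent_id=9) has no partner → excluded.
- a (agent_id=2) has no partner → excluded.
- a (agent_id=2) has no partner → excluded.
- a (agent_id=9) has no partner → excluded.
Total: 2 rows.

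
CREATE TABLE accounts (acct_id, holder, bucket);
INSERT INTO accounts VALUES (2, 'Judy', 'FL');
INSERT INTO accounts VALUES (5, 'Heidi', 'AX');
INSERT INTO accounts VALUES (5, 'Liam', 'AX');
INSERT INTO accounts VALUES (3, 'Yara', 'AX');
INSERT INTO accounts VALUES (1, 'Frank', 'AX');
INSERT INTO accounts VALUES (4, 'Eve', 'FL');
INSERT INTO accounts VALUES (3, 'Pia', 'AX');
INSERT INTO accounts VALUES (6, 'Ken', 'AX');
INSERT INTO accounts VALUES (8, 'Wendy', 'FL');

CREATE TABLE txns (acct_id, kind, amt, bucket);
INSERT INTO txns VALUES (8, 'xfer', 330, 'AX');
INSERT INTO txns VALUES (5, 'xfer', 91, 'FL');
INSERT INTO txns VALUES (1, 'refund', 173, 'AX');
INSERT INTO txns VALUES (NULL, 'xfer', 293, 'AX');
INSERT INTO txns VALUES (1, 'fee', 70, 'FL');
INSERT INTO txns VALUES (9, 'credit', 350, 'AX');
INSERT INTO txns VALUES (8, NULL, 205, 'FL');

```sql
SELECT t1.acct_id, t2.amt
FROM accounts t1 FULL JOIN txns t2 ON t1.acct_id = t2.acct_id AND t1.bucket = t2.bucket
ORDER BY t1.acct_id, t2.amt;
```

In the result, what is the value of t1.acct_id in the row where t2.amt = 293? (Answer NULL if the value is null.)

NULL

FULL OUTER JOIN keeps every row from both sides; unmatched rows get NULL for the other side's columns.
Matching on t1.acct_id = t2.acct_id AND t1.bucket = t2.bucket. A NULL in a compared column never satisfies the condition.
- t1 (acct_id=2, bucket=FL) has no partner → padded with NULL.
- t1 (acct_id=5, bucket=AX) has no partner → padded with NULL.
- t1 (acct_id=5, bucket=AX) has no partner → padded with NULL.
- t1 (acct_id=3, bucket=AX) has no partner → padded with NULL.
- t1 (acct_id=1, bucket=AX) pairs with 1 row(s) of t2.
- t1 (acct_id=4, bucket=FL) has no partner → padded with NULL.
- t1 (acct_id=3, bucket=AX) has no partner → padded with NULL.
- t1 (acct_id=6, bucket=AX) has no partner → padded with NULL.
- t1 (acct_id=8, bucket=FL) pairs with 1 row(s) of t2.
- 5 row(s) from t2 found no t1 partner → padded with NULL.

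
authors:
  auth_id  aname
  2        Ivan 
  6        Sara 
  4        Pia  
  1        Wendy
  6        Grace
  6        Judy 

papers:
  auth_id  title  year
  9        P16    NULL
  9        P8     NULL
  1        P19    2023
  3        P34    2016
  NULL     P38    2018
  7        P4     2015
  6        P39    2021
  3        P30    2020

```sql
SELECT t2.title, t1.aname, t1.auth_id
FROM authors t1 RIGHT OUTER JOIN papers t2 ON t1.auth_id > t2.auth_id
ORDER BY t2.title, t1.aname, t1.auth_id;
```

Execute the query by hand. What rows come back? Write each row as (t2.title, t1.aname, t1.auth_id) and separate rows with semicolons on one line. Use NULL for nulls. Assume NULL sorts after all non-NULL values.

RIGHT JOIN keeps every row from `papers`; unmatched rows get NULL for `authors`'s columns.
Matching on t1.auth_id > t2.auth_id. A NULL in a compared column never satisfies the condition.
- t1[0] auth_id=2 → 1 match(es) in t2 → 1 row(s).
- t1[1] auth_id=6 → 3 match(es) in t2 → 3 row(s).
- t1[2] auth_id=4 → 3 match(es) in t2 → 3 row(s).
- t1[3] auth_id=1 → no match.
- t1[4] auth_id=6 → 3 match(es) in t2 → 3 row(s).
- t1[5] auth_id=6 → 3 match(es) in t2 → 3 row(s).
- plus 5 unmatched t2 row(s), each kept with NULL t1 columns.

(P16, NULL, NULL); (P19, Grace, 6); (P19, Ivan, 2); (P19, Judy, 6); (P19, Pia, 4); (P19, Sara, 6); (P30, Grace, 6); (P30, Judy, 6); (P30, Pia, 4); (P30, Sara, 6); (P34, Grace, 6); (P34, Judy, 6); (P34, Pia, 4); (P34, Sara, 6); (P38, NULL, NULL); (P39, NULL, NULL); (P4, NULL, NULL); (P8, NULL, NULL)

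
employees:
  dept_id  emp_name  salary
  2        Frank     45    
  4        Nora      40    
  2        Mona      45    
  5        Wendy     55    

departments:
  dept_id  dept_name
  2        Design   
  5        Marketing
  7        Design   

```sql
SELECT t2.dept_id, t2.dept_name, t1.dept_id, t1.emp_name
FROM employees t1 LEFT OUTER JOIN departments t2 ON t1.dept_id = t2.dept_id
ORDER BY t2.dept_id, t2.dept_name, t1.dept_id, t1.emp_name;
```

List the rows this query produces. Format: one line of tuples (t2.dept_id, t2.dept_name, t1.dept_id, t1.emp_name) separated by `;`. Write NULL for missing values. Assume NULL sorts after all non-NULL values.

(2, Design, 2, Frank); (2, Design, 2, Mona); (5, Marketing, 5, Wendy); (NULL, NULL, 4, Nora)

LEFT JOIN keeps every row from `employees`; unmatched rows get NULL for `departments`'s columns.
Matching on t1.dept_id = t2.dept_id.
- t1 (dept_id=2) pairs with 1 row(s) of t2.
- t1 (dept_id=4) has no partner → padded with NULL.
- t1 (dept_id=2) pairs with 1 row(s) of t2.
- t1 (dept_id=5) pairs with 1 row(s) of t2.
After projecting and ordering:
t2.dept_id | t2.dept_name | t1.dept_id | t1.emp_name
2 | Design | 2 | Frank
2 | Design | 2 | Mona
5 | Marketing | 5 | Wendy
NULL | NULL | 4 | Nora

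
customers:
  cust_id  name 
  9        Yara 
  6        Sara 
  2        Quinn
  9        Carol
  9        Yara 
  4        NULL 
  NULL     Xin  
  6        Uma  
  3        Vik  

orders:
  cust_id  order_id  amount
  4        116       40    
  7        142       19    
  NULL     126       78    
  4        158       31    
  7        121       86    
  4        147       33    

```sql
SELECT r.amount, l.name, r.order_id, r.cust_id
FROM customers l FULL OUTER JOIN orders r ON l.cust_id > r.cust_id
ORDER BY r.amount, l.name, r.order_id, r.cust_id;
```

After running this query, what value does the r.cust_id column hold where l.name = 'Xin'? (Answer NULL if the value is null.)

FULL OUTER JOIN keeps every row from both sides; unmatched rows get NULL for the other side's columns.
Matching on l.cust_id > r.cust_id. A NULL in a compared column never satisfies the condition.
- l[0] cust_id=9 → 5 match(es) in r → 5 row(s).
- l[1] cust_id=6 → 3 match(es) in r → 3 row(s).
- l[2] cust_id=2 → no match; kept with NULLs on the r side.
- l[3] cust_id=9 → 5 match(es) in r → 5 row(s).
- l[4] cust_id=9 → 5 match(es) in r → 5 row(s).
- l[5] cust_id=4 → no match; kept with NULLs on the r side.
- l[6] cust_id=NULL → no match; kept with NULLs on the r side.
- l[7] cust_id=6 → 3 match(es) in r → 3 row(s).
- l[8] cust_id=3 → no match; kept with NULLs on the r side.
- plus 1 unmatched r row(s), each kept with NULL l columns.

NULL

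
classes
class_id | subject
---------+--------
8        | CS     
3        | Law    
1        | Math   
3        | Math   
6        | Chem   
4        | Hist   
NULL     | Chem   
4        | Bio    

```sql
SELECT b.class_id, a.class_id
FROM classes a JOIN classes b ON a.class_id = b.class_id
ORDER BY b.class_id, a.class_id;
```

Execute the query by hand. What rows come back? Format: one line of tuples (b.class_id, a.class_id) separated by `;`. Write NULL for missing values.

(1, 1); (3, 3); (3, 3); (3, 3); (3, 3); (4, 4); (4, 4); (4, 4); (4, 4); (6, 6); (8, 8)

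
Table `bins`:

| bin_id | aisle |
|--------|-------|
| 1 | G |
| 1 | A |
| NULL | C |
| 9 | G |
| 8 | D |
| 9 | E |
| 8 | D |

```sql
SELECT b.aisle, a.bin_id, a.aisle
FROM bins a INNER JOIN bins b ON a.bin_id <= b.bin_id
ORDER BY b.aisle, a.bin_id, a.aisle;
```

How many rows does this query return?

24

INNER JOIN keeps only pairs where the ON condition holds.
Matching on a.bin_id <= b.bin_id. A NULL in a compared column never satisfies the condition.
Matched pairs: 24.
Total: 24 rows.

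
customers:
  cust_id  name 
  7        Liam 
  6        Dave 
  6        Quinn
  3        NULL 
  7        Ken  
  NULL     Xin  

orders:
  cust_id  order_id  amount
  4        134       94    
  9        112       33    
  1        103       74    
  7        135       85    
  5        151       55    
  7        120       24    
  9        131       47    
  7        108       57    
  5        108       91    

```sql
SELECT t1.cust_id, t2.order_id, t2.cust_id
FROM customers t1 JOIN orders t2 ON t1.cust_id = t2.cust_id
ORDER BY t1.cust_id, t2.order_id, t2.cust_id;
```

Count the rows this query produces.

6

INNER JOIN keeps only pairs where the ON condition holds.
Matching on t1.cust_id = t2.cust_id. A NULL in a compared column never satisfies the condition.
- t1 row (cust_id=7): matches 3 t2 row(s) → 3 output row(s).
- t1 row (cust_id=6): no match → dropped.
- t1 row (cust_id=6): no match → dropped.
- t1 row (cust_id=3): no match → dropped.
- t1 row (cust_id=7): matches 3 t2 row(s) → 3 output row(s).
- t1 row (cust_id=NULL): no match → dropped.
Total: 6 rows.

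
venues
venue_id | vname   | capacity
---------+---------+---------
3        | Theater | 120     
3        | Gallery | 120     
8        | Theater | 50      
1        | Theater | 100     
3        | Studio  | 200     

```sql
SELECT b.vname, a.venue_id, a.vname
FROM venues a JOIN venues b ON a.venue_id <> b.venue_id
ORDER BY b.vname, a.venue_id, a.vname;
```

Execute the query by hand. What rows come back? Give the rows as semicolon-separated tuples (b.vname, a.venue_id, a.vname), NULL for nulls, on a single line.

(Gallery, 1, Theater); (Gallery, 8, Theater); (Studio, 1, Theater); (Studio, 8, Theater); (Theater, 1, Theater); (Theater, 1, Theater); (Theater, 3, Gallery); (Theater, 3, Gallery); (Theater, 3, Studio); (Theater, 3, Studio); (Theater, 3, Theater); (Theater, 3, Theater); (Theater, 8, Theater); (Theater, 8, Theater)

INNER JOIN keeps only pairs where the ON condition holds.
Matching on a.venue_id <> b.venue_id.
- a[0] venue_id=3 → 2 match(es) in b → 2 row(s).
- a[1] venue_id=3 → 2 match(es) in b → 2 row(s).
- a[2] venue_id=8 → 4 match(es) in b → 4 row(s).
- a[3] venue_id=1 → 4 match(es) in b → 4 row(s).
- a[4] venue_id=3 → 2 match(es) in b → 2 row(s).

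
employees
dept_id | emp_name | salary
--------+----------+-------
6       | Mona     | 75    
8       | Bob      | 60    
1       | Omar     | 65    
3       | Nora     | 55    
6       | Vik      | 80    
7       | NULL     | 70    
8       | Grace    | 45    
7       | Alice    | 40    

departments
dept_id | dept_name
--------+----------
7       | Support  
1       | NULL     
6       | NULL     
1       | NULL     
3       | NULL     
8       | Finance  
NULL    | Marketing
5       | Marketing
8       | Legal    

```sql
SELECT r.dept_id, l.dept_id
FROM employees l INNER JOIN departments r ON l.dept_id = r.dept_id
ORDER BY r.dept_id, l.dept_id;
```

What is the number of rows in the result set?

11

INNER JOIN keeps only pairs where the ON condition holds.
Matching on l.dept_id = r.dept_id. A NULL in a compared column never satisfies the condition.
- dept_id=6: 1 matching r row(s), so 1 row(s) emitted.
- dept_id=8: 2 matching r row(s), so 2 row(s) emitted.
- dept_id=1: 2 matching r row(s), so 2 row(s) emitted.
- dept_id=3: 1 matching r row(s), so 1 row(s) emitted.
- dept_id=6: 1 matching r row(s), so 1 row(s) emitted.
- dept_id=7: 1 matching r row(s), so 1 row(s) emitted.
- dept_id=8: 2 matching r row(s), so 2 row(s) emitted.
- dept_id=7: 1 matching r row(s), so 1 row(s) emitted.
Total: 11 rows.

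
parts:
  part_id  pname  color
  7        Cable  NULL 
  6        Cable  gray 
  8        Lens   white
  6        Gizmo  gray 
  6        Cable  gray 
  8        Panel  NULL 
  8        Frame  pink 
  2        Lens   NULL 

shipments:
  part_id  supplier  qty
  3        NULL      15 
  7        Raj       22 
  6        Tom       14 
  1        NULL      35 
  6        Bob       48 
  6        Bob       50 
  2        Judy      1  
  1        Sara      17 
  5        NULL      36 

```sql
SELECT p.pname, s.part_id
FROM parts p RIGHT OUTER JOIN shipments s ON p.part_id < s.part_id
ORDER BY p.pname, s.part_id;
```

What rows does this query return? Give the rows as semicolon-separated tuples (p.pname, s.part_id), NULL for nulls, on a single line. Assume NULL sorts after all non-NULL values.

RIGHT JOIN keeps every row from `shipments`; unmatched rows get NULL for `parts`'s columns.
Matching on p.part_id < s.part_id.
- p (part_id=7) has no partner in s.
- p (part_id=6) pairs with 1 row(s) of s.
- p (part_id=8) has no partner in s.
- p (part_id=6) pairs with 1 row(s) of s.
- p (part_id=6) pairs with 1 row(s) of s.
- p (part_id=8) has no partner in s.
- p (part_id=8) has no partner in s.
- p (part_id=2) pairs with 6 row(s) of s.
- plus 3 unmatched s row(s), each kept with NULL p columns.

(Cable, 7); (Cable, 7); (Gizmo, 7); (Lens, 3); (Lens, 5); (Lens, 6); (Lens, 6); (Lens, 6); (Lens, 7); (NULL, 1); (NULL, 1); (NULL, 2)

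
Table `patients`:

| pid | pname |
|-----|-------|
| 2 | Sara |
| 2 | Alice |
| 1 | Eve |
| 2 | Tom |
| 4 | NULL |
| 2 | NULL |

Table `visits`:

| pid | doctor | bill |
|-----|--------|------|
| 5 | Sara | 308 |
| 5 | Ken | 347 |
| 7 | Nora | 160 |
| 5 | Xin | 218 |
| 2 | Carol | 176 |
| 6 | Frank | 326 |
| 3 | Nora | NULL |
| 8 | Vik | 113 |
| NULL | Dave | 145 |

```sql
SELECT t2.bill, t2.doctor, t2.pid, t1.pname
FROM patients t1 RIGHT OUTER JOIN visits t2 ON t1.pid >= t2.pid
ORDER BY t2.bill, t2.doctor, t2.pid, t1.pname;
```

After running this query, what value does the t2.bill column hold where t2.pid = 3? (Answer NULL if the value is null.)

NULL

RIGHT JOIN keeps every row from `visits`; unmatched rows get NULL for `patients`'s columns.
Matching on t1.pid >= t2.pid. A NULL in a compared column never satisfies the condition.
Matched pairs: 6; unmatched t2 rows kept: 7.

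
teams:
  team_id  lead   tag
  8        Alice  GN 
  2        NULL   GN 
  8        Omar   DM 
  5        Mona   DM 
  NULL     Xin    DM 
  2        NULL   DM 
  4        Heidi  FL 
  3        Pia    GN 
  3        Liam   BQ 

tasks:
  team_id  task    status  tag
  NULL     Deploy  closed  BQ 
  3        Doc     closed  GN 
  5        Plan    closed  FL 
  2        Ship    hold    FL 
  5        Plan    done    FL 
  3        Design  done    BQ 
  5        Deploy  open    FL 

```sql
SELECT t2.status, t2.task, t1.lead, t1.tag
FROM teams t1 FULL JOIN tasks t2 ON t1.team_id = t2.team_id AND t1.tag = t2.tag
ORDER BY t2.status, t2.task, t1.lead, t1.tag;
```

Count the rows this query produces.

14

FULL OUTER JOIN keeps every row from both sides; unmatched rows get NULL for the other side's columns.
Matching on t1.team_id = t2.team_id AND t1.tag = t2.tag. A NULL in a compared column never satisfies the condition.
Matched pairs: 2; unmatched t1 rows kept: 7; unmatched t2 rows kept: 5.
Total: 2 matched + 12 padded = 14 rows.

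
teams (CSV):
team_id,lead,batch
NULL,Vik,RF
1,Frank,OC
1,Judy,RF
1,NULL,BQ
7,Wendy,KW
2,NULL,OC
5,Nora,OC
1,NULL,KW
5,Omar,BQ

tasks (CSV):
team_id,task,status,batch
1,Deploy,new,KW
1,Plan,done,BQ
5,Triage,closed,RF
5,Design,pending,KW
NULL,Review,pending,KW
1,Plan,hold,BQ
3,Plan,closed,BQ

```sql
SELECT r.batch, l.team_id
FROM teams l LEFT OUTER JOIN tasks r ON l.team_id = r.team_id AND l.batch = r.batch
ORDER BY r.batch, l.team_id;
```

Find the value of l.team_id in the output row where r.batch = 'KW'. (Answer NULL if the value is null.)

LEFT JOIN keeps every row from `teams`; unmatched rows get NULL for `tasks`'s columns.
Matching on l.team_id = r.team_id AND l.batch = r.batch. A NULL in a compared column never satisfies the condition.
Matched pairs: 3; unmatched l rows kept: 7.

1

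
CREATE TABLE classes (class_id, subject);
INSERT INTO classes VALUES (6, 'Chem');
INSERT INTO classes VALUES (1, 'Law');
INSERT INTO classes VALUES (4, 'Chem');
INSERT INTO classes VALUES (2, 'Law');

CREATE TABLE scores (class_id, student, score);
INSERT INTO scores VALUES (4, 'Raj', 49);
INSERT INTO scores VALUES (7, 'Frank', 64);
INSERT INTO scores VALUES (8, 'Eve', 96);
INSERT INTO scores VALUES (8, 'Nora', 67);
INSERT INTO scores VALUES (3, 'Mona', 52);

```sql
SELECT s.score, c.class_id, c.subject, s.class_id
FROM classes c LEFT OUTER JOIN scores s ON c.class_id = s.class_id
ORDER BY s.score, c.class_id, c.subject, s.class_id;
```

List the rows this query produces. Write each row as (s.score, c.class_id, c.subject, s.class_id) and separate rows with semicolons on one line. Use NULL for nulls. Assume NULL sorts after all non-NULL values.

(49, 4, Chem, 4); (NULL, 1, Law, NULL); (NULL, 2, Law, NULL); (NULL, 6, Chem, NULL)

LEFT JOIN keeps every row from `classes`; unmatched rows get NULL for `scores`'s columns.
Matching on c.class_id = s.class_id.
- c (class_id=6) has no partner → padded with NULL.
- c (class_id=1) has no partner → padded with NULL.
- c (class_id=4) pairs with 1 row(s) of s.
- c (class_id=2) has no partner → padded with NULL.
After projecting and ordering:
s.score | c.class_id | c.subject | s.class_id
49 | 4 | Chem | 4
NULL | 1 | Law | NULL
NULL | 2 | Law | NULL
NULL | 6 | Chem | NULL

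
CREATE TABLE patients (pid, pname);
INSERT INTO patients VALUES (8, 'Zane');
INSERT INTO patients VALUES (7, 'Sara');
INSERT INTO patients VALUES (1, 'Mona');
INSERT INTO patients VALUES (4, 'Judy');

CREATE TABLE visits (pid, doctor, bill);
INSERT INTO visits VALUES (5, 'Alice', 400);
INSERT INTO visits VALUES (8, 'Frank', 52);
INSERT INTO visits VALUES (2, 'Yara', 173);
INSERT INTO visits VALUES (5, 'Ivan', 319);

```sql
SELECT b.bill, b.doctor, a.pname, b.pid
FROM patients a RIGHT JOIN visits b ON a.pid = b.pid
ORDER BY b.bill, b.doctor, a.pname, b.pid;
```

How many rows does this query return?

4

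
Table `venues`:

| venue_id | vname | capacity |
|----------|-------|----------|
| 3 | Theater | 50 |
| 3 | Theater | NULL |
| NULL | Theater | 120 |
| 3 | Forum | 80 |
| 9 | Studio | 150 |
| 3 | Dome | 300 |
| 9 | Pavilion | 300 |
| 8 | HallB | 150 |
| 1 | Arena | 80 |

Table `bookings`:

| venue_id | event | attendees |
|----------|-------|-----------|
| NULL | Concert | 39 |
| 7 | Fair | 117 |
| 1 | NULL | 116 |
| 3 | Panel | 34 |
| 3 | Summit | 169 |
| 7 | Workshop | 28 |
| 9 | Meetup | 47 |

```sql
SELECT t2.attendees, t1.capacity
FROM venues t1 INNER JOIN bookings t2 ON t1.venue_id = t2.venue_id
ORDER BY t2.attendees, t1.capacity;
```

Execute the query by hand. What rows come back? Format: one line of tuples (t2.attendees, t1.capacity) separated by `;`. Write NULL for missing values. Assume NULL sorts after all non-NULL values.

(34, 50); (34, 80); (34, 300); (34, NULL); (47, 150); (47, 300); (116, 80); (169, 50); (169, 80); (169, 300); (169, NULL)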